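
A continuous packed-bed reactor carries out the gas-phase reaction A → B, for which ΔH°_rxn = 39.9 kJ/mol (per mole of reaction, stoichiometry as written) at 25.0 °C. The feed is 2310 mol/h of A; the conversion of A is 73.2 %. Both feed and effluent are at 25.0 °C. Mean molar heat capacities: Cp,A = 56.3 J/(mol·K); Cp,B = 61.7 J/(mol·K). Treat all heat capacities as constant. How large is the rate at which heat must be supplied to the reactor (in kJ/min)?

Extent of reaction ξ = 0.732 × 2310 = 1690.9 mol/h
Reaction term: ξ·ΔH°_rxn = 1690.9 × 39.9 = 67468 kJ/h
Q = ΔH = 67468 kJ/h = 18.741 kW
Heat supplied = 1124.5 kJ/min

Q_in = 1120 kJ/min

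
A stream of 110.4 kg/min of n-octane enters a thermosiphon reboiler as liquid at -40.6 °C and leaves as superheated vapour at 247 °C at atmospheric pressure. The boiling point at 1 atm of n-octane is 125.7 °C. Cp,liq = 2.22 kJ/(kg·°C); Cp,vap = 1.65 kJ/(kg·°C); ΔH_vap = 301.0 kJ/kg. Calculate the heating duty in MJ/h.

Q = 5770 MJ/h

liquid -40.6→125.7 °C: 369.19 kJ/kg
vaporisation at 125.7 °C: 301 kJ/kg
vapour 125.7→247 °C: 200.14 kJ/kg
Δh = 369.19 + 301 + 200.14 = 870.33 kJ/kg
Q = ṁ·Δh = 110.4 kg/min × 870.33 kJ/kg = 96085 kJ/min
|Q| = 1601.4 kW = 5765.1 MJ/h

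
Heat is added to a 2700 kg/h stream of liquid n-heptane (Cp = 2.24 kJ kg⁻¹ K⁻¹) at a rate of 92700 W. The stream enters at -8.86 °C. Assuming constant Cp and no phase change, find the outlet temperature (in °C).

T_out = 46.3 °C

Q = 92700 W = 333720 kJ/h
ΔT = Q/(ṁ·Cp) = 333720/(2700×2.24) = 55.179 K
T_out = -8.86 + 55.179 = 46.319 °C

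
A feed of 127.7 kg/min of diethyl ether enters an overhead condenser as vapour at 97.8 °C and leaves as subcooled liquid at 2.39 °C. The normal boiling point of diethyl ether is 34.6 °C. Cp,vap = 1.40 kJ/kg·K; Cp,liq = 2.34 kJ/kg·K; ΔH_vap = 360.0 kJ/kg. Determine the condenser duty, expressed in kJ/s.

Q_c = 1110 kJ/s

vapour 97.8→34.6 °C: -88.48 kJ/kg
condensation at 34.6 °C: -360 kJ/kg
liquid 34.6→2.39 °C: -75.371 kJ/kg
Δh = -88.48 + -360 + -75.371 = -523.85 kJ/kg
Q = ṁ·Δh = 127.7 kg/min × -523.85 kJ/kg = -66896 kJ/min
|Q| = 1114.9 kW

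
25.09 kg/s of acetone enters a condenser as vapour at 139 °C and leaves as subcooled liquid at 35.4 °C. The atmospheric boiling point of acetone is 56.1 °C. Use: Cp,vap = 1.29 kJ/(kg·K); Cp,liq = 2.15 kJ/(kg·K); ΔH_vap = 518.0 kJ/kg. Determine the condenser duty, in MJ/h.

Q_c = 60500 MJ/h

vapour 139→56.1 °C: -106.94 kJ/kg
condensation at 56.1 °C: -518 kJ/kg
liquid 56.1→35.4 °C: -44.505 kJ/kg
Δh = -106.94 + -518 + -44.505 = -669.45 kJ/kg
Q = ṁ·Δh = 25.09 kg/s × -669.45 kJ/kg = -16796 kJ/s
|Q| = 16796 kW = 60467 MJ/h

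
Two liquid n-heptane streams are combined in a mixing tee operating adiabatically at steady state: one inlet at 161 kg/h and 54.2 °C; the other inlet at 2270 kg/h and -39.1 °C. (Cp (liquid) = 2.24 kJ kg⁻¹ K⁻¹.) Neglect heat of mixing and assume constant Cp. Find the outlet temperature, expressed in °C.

T_out = -32.9 °C

No heat crosses the boundary, so H_out = H_in.
Σ ṁᵢCp,ᵢTᵢ = 161×2.24×54.2 + 2270×2.24×-39.1 = -179270
Σ ṁᵢCp,ᵢ = 161×2.24 + 2270×2.24 = 5445.4
T_out = -179270 / 5445.4 = -32.921 °C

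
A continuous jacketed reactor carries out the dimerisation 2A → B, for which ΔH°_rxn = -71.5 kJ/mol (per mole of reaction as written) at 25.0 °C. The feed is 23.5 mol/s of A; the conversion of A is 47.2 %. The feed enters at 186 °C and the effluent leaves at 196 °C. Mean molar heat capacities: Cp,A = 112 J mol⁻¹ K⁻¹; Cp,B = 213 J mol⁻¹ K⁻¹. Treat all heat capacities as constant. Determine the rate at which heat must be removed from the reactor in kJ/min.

Q_out = 22800 kJ/min

Extent of reaction ξ = 0.472 × 23.5 / 2 = 5.546 mol/s
Reaction term: ξ·ΔH°_rxn = 5.546 × -71.5 = -396.54 kJ/s
Sensible, feed 186→25 °C: -423.75 kJ/s
Outlet flows (mol/s): A 12.408, B 5.546
Sensible, products 25→196 °C: 439.64 kJ/s
Q = ΔH = -380.65 kJ/s = -380.65 kW
Heat removed = 22839 kJ/min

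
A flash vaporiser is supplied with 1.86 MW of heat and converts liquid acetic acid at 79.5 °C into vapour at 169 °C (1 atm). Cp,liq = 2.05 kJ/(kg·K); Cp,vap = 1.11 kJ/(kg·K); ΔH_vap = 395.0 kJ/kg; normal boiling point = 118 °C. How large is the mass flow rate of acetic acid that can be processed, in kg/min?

Δh = 2.05×(118−79.5) + 395.0 + 1.11×(169−118) = 530.53 kJ/kg
Q = 1.86 MW = 1860 kJ/s = 111600 kJ/min
ṁ = Q/Δh = 111600 / 530.53 = 210.35 kg/min

ṁ = 210 kg/min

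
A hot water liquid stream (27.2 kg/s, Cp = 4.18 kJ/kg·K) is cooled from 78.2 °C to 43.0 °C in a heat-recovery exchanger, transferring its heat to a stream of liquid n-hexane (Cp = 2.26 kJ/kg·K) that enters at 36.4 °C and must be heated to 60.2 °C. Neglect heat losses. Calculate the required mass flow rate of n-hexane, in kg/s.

ṁ_c = 74.4 kg/s

Heat released by hot stream: Q = 27.2 × 4.18 × (78.2 − 43.0) = 4002.1 kJ/s
Energy balance on cold side (adiabatic exchanger): Q = ṁ_c·Cp_c·(T_c,out − T_c,in)
ṁ_c = 4002.1 / [2.26 × (60.2 − 36.4)] = 74.405 kg/s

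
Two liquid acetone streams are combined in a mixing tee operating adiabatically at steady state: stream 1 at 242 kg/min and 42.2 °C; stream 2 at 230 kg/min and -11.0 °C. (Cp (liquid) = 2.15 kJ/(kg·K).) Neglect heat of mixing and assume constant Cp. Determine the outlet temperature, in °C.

T_out = 16.3 °C

Energy balance with Q = 0: Σ ṁᵢCp,ᵢ(T_out − Tᵢ) = 0
Σ ṁᵢCp,ᵢTᵢ = 242×2.15×42.2 + 230×2.15×-11.0 = 16517
Σ ṁᵢCp,ᵢ = 242×2.15 + 230×2.15 = 1014.8
T_out = 16517 / 1014.8 = 16.276 °C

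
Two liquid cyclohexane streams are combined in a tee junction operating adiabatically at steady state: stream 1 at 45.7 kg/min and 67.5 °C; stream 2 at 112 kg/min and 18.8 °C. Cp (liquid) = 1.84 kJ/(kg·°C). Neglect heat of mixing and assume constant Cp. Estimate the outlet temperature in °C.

T_out = 32.9 °C

Energy balance with Q = 0: Σ ṁᵢCp,ᵢ(T_out − Tᵢ) = 0
Σ ṁᵢCp,ᵢTᵢ = 45.7×1.84×67.5 + 112×1.84×18.8 = 9550.2
Σ ṁᵢCp,ᵢ = 45.7×1.84 + 112×1.84 = 290.17
T_out = 9550.2 / 290.17 = 32.913 °C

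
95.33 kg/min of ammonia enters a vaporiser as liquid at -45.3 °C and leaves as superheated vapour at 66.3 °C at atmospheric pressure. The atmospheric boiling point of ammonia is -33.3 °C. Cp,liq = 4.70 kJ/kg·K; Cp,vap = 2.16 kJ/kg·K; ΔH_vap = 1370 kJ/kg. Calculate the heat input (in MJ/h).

Q = 9390 MJ/h

liquid -45.3→-33.3 °C: 56.4 kJ/kg
vaporisation at -33.3 °C: 1370 kJ/kg
vapour -33.3→66.3 °C: 215.14 kJ/kg
Δh = 56.4 + 1370 + 215.14 = 1641.5 kJ/kg
Q = ṁ·Δh = 95.33 kg/min × 1641.5 kJ/kg = 156490 kJ/min
|Q| = 2608.1 kW = 9389.3 MJ/h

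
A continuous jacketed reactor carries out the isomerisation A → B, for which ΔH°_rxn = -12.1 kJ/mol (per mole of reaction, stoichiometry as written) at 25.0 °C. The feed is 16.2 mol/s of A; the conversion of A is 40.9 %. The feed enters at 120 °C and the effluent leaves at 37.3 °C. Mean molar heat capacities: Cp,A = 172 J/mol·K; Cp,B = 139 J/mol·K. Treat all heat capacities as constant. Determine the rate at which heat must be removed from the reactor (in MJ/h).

Q_out = 1130 MJ/h

Extent of reaction ξ = 0.409 × 16.2 = 6.6258 mol/s
Reaction term: ξ·ΔH°_rxn = 6.6258 × -12.1 = -80.172 kJ/s
Sensible, feed 120→25 °C: -264.71 kJ/s
Outlet flows (mol/s): A 9.5742, B 6.6258
Sensible, products 25→37.3 °C: 31.583 kJ/s
Q = ΔH = -313.3 kJ/s = -313.3 kW
Heat removed = 1127.9 MJ/h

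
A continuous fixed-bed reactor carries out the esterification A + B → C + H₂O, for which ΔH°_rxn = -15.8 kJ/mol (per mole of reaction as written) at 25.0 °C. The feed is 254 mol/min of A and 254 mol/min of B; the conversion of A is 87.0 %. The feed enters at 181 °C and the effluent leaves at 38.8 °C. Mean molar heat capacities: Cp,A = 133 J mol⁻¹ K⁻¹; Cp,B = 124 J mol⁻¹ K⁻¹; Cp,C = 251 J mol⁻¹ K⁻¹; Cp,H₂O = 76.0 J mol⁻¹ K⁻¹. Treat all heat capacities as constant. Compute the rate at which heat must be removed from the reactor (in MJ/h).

Q_out = 754 MJ/h

Extent of reaction ξ = 0.870 × 254 = 220.98 mol/min
Reaction term: ξ·ΔH°_rxn = 220.98 × -15.8 = -3491.5 kJ/min
Sensible, feed 181→25 °C: -10183 kJ/min
Outlet flows (mol/min): A 33.02, B 33.02, C 220.98, H₂O 220.98
Sensible, products 25→38.8 °C: 1114.3 kJ/min
Q = ΔH = -12561 kJ/min = -209.34 kW
Heat removed = 753.63 MJ/h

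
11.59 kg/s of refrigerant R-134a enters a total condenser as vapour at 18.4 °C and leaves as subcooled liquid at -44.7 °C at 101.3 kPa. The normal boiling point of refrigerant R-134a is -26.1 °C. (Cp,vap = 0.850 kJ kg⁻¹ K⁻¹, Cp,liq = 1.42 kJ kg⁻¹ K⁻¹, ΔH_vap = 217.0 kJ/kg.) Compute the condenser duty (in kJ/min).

vapour 18.4→-26.1 °C: -37.825 kJ/kg
condensation at -26.1 °C: -217 kJ/kg
liquid -26.1→-44.7 °C: -26.412 kJ/kg
Δh = -37.825 + -217 + -26.412 = -281.24 kJ/kg
Q = ṁ·Δh = 11.59 kg/s × -281.24 kJ/kg = -3259.5 kJ/s
|Q| = 3259.5 kW = 195570 kJ/min

Q_c = 196000 kJ/min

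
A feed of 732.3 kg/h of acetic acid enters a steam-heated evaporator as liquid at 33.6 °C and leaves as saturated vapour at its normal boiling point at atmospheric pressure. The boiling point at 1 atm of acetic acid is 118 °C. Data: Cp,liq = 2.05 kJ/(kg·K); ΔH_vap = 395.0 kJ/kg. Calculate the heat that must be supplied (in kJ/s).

Q = 116 kJ/s

liquid 33.6→118 °C: 173.02 kJ/kg
vaporisation at 118 °C: 395 kJ/kg
Δh = 173.02 + 395 = 568.02 kJ/kg
Q = ṁ·Δh = 732.3 kg/h × 568.02 kJ/kg = 415960 kJ/h
|Q| = 115.54 kW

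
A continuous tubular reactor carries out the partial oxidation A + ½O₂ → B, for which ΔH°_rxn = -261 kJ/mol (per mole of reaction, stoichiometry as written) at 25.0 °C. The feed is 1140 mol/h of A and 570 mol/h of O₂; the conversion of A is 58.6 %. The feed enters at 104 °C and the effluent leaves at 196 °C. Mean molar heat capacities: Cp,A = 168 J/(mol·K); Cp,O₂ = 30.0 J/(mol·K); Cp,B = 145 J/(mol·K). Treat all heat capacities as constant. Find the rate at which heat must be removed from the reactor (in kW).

Extent of reaction ξ = 0.586 × 1140 = 668.04 mol/h
Reaction term: ξ·ΔH°_rxn = 668.04 × -261 = -174360 kJ/h
Sensible, feed 104→25 °C: -16481 kJ/h
Outlet flows (mol/h): A 471.96, O₂ 235.98, B 668.04
Sensible, products 25→196 °C: 31333 kJ/h
Q = ΔH = -159510 kJ/h = -44.307 kW
Heat removed = 44.307 kW

Q_out = 44.3 kW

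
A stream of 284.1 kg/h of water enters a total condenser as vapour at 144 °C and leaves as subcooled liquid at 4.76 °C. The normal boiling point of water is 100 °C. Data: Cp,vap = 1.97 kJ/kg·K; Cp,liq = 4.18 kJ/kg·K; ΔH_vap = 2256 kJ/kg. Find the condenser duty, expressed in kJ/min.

Q_c = 13000 kJ/min

vapour 144→100 °C: -86.68 kJ/kg
condensation at 100 °C: -2256 kJ/kg
liquid 100→4.76 °C: -398.1 kJ/kg
Δh = -86.68 + -2256 + -398.1 = -2740.8 kJ/kg
Q = ṁ·Δh = 284.1 kg/h × -2740.8 kJ/kg = -778660 kJ/h
|Q| = 216.29 kW = 12978 kJ/min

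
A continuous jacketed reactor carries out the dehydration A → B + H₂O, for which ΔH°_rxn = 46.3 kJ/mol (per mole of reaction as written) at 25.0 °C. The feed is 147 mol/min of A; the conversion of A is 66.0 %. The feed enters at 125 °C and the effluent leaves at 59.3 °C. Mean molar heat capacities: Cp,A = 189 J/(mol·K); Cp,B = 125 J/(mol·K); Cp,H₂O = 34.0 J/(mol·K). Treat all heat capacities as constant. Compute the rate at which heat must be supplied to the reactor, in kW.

Extent of reaction ξ = 0.660 × 147 = 97.02 mol/min
Reaction term: ξ·ΔH°_rxn = 97.02 × 46.3 = 4492 kJ/min
Sensible, feed 125→25 °C: -2778.3 kJ/min
Outlet flows (mol/min): A 49.98, B 97.02, H₂O 97.02
Sensible, products 25→59.3 °C: 853.12 kJ/min
Q = ΔH = 2566.8 kJ/min = 42.781 kW
Heat supplied = 42.781 kW

Q_in = 42.8 kW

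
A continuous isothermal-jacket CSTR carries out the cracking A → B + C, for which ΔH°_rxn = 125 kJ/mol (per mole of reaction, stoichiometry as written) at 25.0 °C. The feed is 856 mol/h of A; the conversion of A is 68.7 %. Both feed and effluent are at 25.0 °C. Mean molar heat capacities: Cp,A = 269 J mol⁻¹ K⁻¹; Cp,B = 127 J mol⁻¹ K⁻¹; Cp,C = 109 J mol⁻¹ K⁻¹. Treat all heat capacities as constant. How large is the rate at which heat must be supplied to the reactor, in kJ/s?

Q_in = 20.4 kJ/s

Extent of reaction ξ = 0.687 × 856 = 588.07 mol/h
Reaction term: ξ·ΔH°_rxn = 588.07 × 125 = 73509 kJ/h
Q = ΔH = 73509 kJ/h = 20.419 kW
Heat supplied = 20.419 kJ/s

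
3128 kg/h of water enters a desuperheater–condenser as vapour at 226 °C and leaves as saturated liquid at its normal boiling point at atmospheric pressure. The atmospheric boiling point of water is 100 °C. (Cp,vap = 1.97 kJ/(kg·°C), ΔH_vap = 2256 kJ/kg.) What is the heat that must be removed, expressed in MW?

Q_c = 2.18 MW

vapour 226→100 °C: -248.22 kJ/kg
condensation at 100 °C: -2256 kJ/kg
Δh = -248.22 + -2256 = -2504.2 kJ/kg
Q = ṁ·Δh = 3128 kg/h × -2504.2 kJ/kg = -7.8332e+06 kJ/h
|Q| = 2175.9 kW = 2.1759 MW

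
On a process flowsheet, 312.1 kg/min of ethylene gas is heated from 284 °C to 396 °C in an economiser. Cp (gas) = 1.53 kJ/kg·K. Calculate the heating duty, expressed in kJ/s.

Q = ṁ·Cp·ΔT = 312.1 × 1.53 × (396 − 284) = 53481 kJ/min
Converting: 53481 / 60 s = 891.36 kW

Q = 891 kJ/s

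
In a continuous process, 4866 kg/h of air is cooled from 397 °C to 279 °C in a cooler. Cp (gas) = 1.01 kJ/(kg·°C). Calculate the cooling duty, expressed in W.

Q_c = 161000 W

Q = ṁ·Cp·ΔT = 4866 × 1.01 × (279 − 397) = -579930 kJ/h
Converting: 579930 / 3600 s = 161.09 kW
Cooling duty = 161090 W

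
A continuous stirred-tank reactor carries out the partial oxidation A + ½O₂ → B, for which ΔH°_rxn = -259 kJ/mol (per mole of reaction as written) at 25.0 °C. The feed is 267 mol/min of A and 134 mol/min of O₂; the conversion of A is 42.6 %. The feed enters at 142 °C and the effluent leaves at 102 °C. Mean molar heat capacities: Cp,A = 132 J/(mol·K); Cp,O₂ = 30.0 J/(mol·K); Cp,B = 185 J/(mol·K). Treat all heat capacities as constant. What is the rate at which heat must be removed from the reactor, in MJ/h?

Extent of reaction ξ = 0.426 × 267 = 113.74 mol/min
Reaction term: ξ·ΔH°_rxn = 113.74 × -259 = -29459 kJ/min
Sensible, feed 142→25 °C: -4593.9 kJ/min
Outlet flows (mol/min): A 153.26, O₂ 77.129, B 113.74
Sensible, products 25→102 °C: 3356.1 kJ/min
Q = ΔH = -30697 kJ/min = -511.62 kW
Heat removed = 1841.8 MJ/h

Q_out = 1840 MJ/h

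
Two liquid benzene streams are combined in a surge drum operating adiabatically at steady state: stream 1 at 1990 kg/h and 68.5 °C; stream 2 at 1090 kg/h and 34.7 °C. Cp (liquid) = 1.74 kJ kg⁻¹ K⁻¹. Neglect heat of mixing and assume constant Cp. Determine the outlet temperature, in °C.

T_out = 56.5 °C

Adiabatic, steady state ⇒ Σ ṁᵢCp,ᵢ(T_out − Tᵢ) = 0
Σ ṁᵢCp,ᵢTᵢ = 1990×1.74×68.5 + 1090×1.74×34.7 = 303000
Σ ṁᵢCp,ᵢ = 1990×1.74 + 1090×1.74 = 5359.2
T_out = 303000 / 5359.2 = 56.538 °C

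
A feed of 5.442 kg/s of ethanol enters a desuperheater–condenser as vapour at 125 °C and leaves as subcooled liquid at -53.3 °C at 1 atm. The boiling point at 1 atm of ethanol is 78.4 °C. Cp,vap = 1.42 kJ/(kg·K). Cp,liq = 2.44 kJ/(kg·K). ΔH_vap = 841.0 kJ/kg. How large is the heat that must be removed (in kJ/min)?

Q_c = 401000 kJ/min

vapour 125→78.4 °C: -66.172 kJ/kg
condensation at 78.4 °C: -841 kJ/kg
liquid 78.4→-53.3 °C: -321.35 kJ/kg
Δh = -66.172 + -841 + -321.35 = -1228.5 kJ/kg
Q = ṁ·Δh = 5.442 kg/s × -1228.5 kJ/kg = -6685.6 kJ/s
|Q| = 6685.6 kW = 401140 kJ/min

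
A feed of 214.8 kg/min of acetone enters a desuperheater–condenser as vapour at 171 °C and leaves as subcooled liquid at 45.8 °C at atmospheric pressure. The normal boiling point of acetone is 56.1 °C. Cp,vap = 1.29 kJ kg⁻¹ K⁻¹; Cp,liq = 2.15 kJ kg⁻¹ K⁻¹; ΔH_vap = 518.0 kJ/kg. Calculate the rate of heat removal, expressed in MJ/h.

Q_c = 8870 MJ/h

vapour 171→56.1 °C: -148.22 kJ/kg
condensation at 56.1 °C: -518 kJ/kg
liquid 56.1→45.8 °C: -22.145 kJ/kg
Δh = -148.22 + -518 + -22.145 = -688.37 kJ/kg
Q = ṁ·Δh = 214.8 kg/min × -688.37 kJ/kg = -147860 kJ/min
|Q| = 2464.4 kW = 8871.7 MJ/h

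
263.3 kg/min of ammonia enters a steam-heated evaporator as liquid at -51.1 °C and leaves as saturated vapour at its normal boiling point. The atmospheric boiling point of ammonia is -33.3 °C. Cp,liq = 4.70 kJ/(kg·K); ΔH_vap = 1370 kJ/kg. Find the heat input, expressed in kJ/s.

Q = 6380 kJ/s

liquid -51.1→-33.3 °C: 83.66 kJ/kg
vaporisation at -33.3 °C: 1370 kJ/kg
Δh = 83.66 + 1370 = 1453.7 kJ/kg
Q = ṁ·Δh = 263.3 kg/min × 1453.7 kJ/kg = 382750 kJ/min
|Q| = 6379.1 kW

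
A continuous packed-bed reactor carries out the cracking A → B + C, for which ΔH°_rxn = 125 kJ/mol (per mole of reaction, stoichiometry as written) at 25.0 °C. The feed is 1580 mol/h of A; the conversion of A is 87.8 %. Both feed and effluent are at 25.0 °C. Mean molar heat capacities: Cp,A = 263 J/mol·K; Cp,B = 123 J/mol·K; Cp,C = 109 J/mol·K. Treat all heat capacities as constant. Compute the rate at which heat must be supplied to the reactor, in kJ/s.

Q_in = 48.2 kJ/s

Extent of reaction ξ = 0.878 × 1580 = 1387.2 mol/h
Reaction term: ξ·ΔH°_rxn = 1387.2 × 125 = 173400 kJ/h
Q = ΔH = 173400 kJ/h = 48.168 kW
Heat supplied = 48.168 kJ/s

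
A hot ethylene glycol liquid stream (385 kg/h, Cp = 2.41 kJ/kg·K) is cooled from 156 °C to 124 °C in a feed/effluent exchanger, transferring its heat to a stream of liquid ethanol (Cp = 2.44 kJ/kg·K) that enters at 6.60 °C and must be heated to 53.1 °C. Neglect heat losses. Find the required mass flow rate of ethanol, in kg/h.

ṁ_c = 262 kg/h

Heat released by hot stream: Q = 385 × 2.41 × (156 − 124) = 29691 kJ/h
Energy balance on cold side (adiabatic exchanger): Q = ṁ_c·Cp_c·(T_c,out − T_c,in)
ṁ_c = 29691 / [2.44 × (53.1 − 6.60)] = 261.69 kg/h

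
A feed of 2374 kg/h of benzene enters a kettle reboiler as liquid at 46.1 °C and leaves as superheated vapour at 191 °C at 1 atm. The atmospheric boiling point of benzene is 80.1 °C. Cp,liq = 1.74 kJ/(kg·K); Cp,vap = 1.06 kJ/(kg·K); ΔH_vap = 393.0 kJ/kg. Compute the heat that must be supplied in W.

liquid 46.1→80.1 °C: 59.16 kJ/kg
vaporisation at 80.1 °C: 393 kJ/kg
vapour 80.1→191 °C: 117.55 kJ/kg
Δh = 59.16 + 393 + 117.55 = 569.71 kJ/kg
Q = ṁ·Δh = 2374 kg/h × 569.71 kJ/kg = 1.3525e+06 kJ/h
|Q| = 375.69 kW = 375690 W

Q = 376000 W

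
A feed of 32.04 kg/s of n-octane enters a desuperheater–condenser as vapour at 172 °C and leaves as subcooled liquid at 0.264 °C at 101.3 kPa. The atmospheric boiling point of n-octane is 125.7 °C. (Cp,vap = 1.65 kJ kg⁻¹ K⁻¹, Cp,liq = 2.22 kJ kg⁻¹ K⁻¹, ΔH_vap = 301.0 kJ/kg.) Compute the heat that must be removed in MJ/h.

Q_c = 75600 MJ/h

vapour 172→125.7 °C: -76.395 kJ/kg
condensation at 125.7 °C: -301 kJ/kg
liquid 125.7→0.264 °C: -278.47 kJ/kg
Δh = -76.395 + -301 + -278.47 = -655.86 kJ/kg
Q = ṁ·Δh = 32.04 kg/s × -655.86 kJ/kg = -21014 kJ/s
|Q| = 21014 kW = 75650 MJ/h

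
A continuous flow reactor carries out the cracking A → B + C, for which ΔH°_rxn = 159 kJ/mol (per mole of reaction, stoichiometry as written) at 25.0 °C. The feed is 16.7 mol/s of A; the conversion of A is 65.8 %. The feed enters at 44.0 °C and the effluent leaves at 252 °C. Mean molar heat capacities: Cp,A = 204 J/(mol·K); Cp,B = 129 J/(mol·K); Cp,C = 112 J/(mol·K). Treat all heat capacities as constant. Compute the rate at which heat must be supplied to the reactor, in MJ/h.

Extent of reaction ξ = 0.658 × 16.7 = 10.989 mol/s
Reaction term: ξ·ΔH°_rxn = 10.989 × 159 = 1747.2 kJ/s
Sensible, feed 44.0→25 °C: -64.729 kJ/s
Outlet flows (mol/s): A 5.7114, B 10.989, C 10.989
Sensible, products 25→252 °C: 865.64 kJ/s
Q = ΔH = 2548.1 kJ/s = 2548.1 kW
Heat supplied = 9173.1 MJ/h

Q_in = 9170 MJ/h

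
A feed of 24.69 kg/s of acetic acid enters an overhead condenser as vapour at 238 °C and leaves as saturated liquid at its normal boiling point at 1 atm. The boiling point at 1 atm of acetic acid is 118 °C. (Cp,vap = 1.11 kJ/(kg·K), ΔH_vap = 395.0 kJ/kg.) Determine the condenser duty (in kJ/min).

vapour 238→118 °C: -133.2 kJ/kg
condensation at 118 °C: -395 kJ/kg
Δh = -133.2 + -395 = -528.2 kJ/kg
Q = ṁ·Δh = 24.69 kg/s × -528.2 kJ/kg = -13041 kJ/s
|Q| = 13041 kW = 782480 kJ/min

Q_c = 782000 kJ/min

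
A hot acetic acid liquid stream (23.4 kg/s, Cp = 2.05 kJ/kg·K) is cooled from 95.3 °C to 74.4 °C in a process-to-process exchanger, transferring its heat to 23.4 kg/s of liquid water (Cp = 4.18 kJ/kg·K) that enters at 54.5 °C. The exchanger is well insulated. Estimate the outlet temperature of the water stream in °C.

Heat released by hot stream: Q = 23.4 × 2.05 × (95.3 − 74.4) = 1002.6 kJ/s
Energy balance on cold side (adiabatic exchanger): Q = ṁ_c·Cp_c·(T_c,out − T_c,in)
T_c,out = 54.5 + 1002.6/(23.4 × 4.18) = 64.75 °C

T_c,out = 64.8 °C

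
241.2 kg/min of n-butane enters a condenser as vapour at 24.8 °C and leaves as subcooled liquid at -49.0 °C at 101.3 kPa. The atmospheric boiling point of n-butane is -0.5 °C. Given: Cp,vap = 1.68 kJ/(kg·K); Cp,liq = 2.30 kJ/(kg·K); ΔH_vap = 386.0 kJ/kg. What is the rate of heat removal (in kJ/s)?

vapour 24.8→-0.5 °C: -42.504 kJ/kg
condensation at -0.5 °C: -386 kJ/kg
liquid -0.5→-49.0 °C: -111.55 kJ/kg
Δh = -42.504 + -386 + -111.55 = -540.05 kJ/kg
Q = ṁ·Δh = 241.2 kg/min × -540.05 kJ/kg = -130260 kJ/min
|Q| = 2171 kW

Q_c = 2170 kJ/s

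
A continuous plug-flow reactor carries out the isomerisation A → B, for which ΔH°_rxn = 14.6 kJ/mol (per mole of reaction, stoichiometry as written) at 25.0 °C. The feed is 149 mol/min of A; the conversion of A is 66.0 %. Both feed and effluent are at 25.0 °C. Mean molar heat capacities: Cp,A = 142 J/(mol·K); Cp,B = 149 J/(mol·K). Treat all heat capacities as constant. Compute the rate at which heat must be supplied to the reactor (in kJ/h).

Q_in = 86100 kJ/h

Extent of reaction ξ = 0.660 × 149 = 98.34 mol/min
Reaction term: ξ·ΔH°_rxn = 98.34 × 14.6 = 1435.8 kJ/min
Q = ΔH = 1435.8 kJ/min = 23.929 kW
Heat supplied = 86146 kJ/h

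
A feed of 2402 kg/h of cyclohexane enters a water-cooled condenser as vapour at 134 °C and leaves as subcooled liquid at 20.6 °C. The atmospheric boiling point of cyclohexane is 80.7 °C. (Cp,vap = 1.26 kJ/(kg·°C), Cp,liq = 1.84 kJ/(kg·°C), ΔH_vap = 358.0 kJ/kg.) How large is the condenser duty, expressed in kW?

vapour 134→80.7 °C: -67.158 kJ/kg
condensation at 80.7 °C: -358 kJ/kg
liquid 80.7→20.6 °C: -110.58 kJ/kg
Δh = -67.158 + -358 + -110.58 = -535.74 kJ/kg
Q = ṁ·Δh = 2402 kg/h × -535.74 kJ/kg = -1.2869e+06 kJ/h
|Q| = 357.46 kW

Q_c = 357 kW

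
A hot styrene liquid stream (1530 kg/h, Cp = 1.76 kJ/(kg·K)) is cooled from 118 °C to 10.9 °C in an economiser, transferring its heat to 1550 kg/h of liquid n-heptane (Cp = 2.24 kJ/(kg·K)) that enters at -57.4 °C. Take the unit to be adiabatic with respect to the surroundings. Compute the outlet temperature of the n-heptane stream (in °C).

T_c,out = 25.7 °C

Heat released by hot stream: Q = 1530 × 1.76 × (118 − 10.9) = 288400 kJ/h
Energy balance on cold side (adiabatic exchanger): Q = ṁ_c·Cp_c·(T_c,out − T_c,in)
T_c,out = -57.4 + 288400/(1550 × 2.24) = 25.664 °C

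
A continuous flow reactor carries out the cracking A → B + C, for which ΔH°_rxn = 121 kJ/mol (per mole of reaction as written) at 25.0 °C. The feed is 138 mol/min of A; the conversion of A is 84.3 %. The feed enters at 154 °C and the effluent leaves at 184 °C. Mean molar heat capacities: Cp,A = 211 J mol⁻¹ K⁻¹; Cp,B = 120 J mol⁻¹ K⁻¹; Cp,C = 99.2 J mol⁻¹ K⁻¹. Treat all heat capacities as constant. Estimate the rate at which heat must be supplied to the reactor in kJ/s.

Extent of reaction ξ = 0.843 × 138 = 116.33 mol/min
Reaction term: ξ·ΔH°_rxn = 116.33 × 121 = 14076 kJ/min
Sensible, feed 154→25 °C: -3756.2 kJ/min
Outlet flows (mol/min): A 21.666, B 116.33, C 116.33
Sensible, products 25→184 °C: 4781.4 kJ/min
Q = ΔH = 15102 kJ/min = 251.69 kW
Heat supplied = 251.69 kJ/s

Q_in = 252 kJ/s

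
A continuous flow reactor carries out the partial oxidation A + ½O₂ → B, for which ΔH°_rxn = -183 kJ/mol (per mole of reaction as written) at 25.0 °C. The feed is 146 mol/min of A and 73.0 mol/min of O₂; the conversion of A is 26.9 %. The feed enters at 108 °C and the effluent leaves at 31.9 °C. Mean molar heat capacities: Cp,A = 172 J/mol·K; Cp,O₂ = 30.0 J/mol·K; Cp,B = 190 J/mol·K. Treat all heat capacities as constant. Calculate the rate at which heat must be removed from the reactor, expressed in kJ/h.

Extent of reaction ξ = 0.269 × 146 = 39.274 mol/min
Reaction term: ξ·ΔH°_rxn = 39.274 × -183 = -7187.1 kJ/min
Sensible, feed 108→25 °C: -2266.1 kJ/min
Outlet flows (mol/min): A 106.73, O₂ 53.363, B 39.274
Sensible, products 25→31.9 °C: 189.2 kJ/min
Q = ΔH = -9264 kJ/min = -154.4 kW
Heat removed = 555840 kJ/h

Q_out = 556000 kJ/h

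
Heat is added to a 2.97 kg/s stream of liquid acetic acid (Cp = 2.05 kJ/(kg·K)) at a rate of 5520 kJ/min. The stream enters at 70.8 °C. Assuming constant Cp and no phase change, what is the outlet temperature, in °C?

T_out = 85.9 °C

Q = 5520 kJ/min = 92 kJ/s
ΔT = Q/(ṁ·Cp) = 92/(2.97×2.05) = 15.11 K
T_out = 70.8 + 15.11 = 85.91 °C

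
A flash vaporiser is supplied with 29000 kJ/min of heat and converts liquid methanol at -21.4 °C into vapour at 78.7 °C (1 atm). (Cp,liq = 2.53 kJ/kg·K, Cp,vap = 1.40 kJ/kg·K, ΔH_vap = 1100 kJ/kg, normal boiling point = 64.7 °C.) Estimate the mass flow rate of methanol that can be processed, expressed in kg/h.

ṁ = 1300 kg/h

Δh = 2.53×(64.7−-21.4) + 1100 + 1.40×(78.7−64.7) = 1337.4 kJ/kg
Q = 29000 kJ/min = 483.33 kJ/s = 1.74e+06 kJ/h
ṁ = Q/Δh = 1.74e+06 / 1337.4 = 1301 kg/h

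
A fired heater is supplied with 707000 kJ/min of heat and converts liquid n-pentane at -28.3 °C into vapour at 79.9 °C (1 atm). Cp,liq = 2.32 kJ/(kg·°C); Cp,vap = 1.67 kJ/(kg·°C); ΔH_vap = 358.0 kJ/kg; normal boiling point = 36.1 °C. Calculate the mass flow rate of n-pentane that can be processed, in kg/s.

ṁ = 20.3 kg/s

Δh = 2.32×(36.1−-28.3) + 358.0 + 1.67×(79.9−36.1) = 580.55 kJ/kg
Q = 707000 kJ/min = 11783 kJ/s = 11783 kJ/s
ṁ = Q/Δh = 11783 / 580.55 = 20.297 kg/s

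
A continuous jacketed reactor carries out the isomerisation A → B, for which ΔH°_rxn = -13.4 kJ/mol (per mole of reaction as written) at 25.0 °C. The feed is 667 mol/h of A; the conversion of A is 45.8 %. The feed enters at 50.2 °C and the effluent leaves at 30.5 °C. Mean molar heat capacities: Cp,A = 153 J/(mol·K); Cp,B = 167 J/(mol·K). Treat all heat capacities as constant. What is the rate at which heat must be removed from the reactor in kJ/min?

Q_out = 101 kJ/min

Extent of reaction ξ = 0.458 × 667 = 305.49 mol/h
Reaction term: ξ·ΔH°_rxn = 305.49 × -13.4 = -4093.5 kJ/h
Sensible, feed 50.2→25 °C: -2571.7 kJ/h
Outlet flows (mol/h): A 361.51, B 305.49
Sensible, products 25→30.5 °C: 584.8 kJ/h
Q = ΔH = -6080.4 kJ/h = -1.689 kW
Heat removed = 101.34 kJ/min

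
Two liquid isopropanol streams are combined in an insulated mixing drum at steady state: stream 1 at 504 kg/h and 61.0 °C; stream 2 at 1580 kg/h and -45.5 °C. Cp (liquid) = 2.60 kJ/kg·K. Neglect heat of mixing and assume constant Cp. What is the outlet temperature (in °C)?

Adiabatic, steady state ⇒ Σ ṁᵢCp,ᵢ(T_out − Tᵢ) = 0
T_out = Σ ṁᵢCp,ᵢTᵢ / Σ ṁᵢCp,ᵢ
      = -106980 / 5418.4 = -19.744 °C

T_out = -19.7 °C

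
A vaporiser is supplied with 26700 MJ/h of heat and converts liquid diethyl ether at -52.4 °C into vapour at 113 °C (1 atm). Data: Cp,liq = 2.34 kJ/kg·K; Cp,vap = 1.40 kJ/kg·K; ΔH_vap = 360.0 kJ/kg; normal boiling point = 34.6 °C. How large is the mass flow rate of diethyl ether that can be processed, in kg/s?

Δh = 2.34×(34.6−-52.4) + 360.0 + 1.40×(113−34.6) = 673.34 kJ/kg
Q = 26700 MJ/h = 7416.7 kJ/s = 7416.7 kJ/s
ṁ = Q/Δh = 7416.7 / 673.34 = 11.015 kg/s

ṁ = 11.0 kg/s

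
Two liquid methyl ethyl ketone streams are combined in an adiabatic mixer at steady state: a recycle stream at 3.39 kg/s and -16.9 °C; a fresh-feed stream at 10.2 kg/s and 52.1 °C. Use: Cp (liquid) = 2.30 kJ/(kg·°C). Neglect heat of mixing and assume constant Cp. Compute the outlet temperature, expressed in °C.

No heat crosses the boundary, so H_out = H_in.
Σ ṁᵢCp,ᵢTᵢ = 3.39×2.30×-16.9 + 10.2×2.30×52.1 = 1090.5
Σ ṁᵢCp,ᵢ = 3.39×2.30 + 10.2×2.30 = 31.257
T_out = 1090.5 / 31.257 = 34.888 °C

T_out = 34.9 °C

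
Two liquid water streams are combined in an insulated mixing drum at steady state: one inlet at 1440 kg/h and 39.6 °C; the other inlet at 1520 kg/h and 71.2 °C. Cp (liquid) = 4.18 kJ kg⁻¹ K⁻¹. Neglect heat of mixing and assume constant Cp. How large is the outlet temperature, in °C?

Energy balance with Q = 0: Σ ṁᵢCp,ᵢ(T_out − Tᵢ) = 0
Σ ṁᵢCp,ᵢTᵢ = 1440×4.18×39.6 + 1520×4.18×71.2 = 690740
Σ ṁᵢCp,ᵢ = 1440×4.18 + 1520×4.18 = 12373
T_out = 690740 / 12373 = 55.827 °C

T_out = 55.8 °C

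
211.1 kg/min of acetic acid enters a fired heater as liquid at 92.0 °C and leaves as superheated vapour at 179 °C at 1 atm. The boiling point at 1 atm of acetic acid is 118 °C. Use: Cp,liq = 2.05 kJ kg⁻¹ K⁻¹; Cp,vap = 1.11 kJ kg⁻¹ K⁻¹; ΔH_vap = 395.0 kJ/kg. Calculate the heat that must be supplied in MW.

liquid 92.0→118 °C: 53.3 kJ/kg
vaporisation at 118 °C: 395 kJ/kg
vapour 118→179 °C: 67.71 kJ/kg
Δh = 53.3 + 395 + 67.71 = 516.01 kJ/kg
Q = ṁ·Δh = 211.1 kg/min × 516.01 kJ/kg = 108930 kJ/min
|Q| = 1815.5 kW = 1.8155 MW

Q = 1.82 MW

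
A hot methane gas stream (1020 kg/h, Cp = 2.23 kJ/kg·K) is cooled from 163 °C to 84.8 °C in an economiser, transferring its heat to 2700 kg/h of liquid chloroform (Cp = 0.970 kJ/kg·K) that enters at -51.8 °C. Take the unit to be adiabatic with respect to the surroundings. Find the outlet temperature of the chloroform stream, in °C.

T_c,out = 16.1 °C

Heat released by hot stream: Q = 1020 × 2.23 × (163 − 84.8) = 177870 kJ/h
Energy balance on cold side (adiabatic exchanger): Q = ṁ_c·Cp_c·(T_c,out − T_c,in)
T_c,out = -51.8 + 177870/(2700 × 0.970) = 16.117 °C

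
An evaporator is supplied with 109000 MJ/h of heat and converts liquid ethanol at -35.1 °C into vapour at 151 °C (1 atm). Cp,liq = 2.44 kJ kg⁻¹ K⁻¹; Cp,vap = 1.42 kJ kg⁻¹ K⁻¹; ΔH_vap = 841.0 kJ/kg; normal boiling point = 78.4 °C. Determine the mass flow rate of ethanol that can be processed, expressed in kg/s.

ṁ = 24.8 kg/s

Δh = 2.44×(78.4−-35.1) + 841.0 + 1.42×(151−78.4) = 1221 kJ/kg
Q = 109000 MJ/h = 30278 kJ/s = 30278 kJ/s
ṁ = Q/Δh = 30278 / 1221 = 24.797 kg/s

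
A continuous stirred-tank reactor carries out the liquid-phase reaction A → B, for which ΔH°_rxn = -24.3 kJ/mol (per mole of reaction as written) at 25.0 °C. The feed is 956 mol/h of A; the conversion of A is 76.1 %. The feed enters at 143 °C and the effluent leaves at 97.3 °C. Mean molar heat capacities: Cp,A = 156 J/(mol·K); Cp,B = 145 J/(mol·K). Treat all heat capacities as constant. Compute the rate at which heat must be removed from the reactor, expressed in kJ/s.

Q_out = 6.96 kJ/s

Extent of reaction ξ = 0.761 × 956 = 727.52 mol/h
Reaction term: ξ·ΔH°_rxn = 727.52 × -24.3 = -17679 kJ/h
Sensible, feed 143→25 °C: -17598 kJ/h
Outlet flows (mol/h): A 228.48, B 727.52
Sensible, products 25→97.3 °C: 10204 kJ/h
Q = ΔH = -25073 kJ/h = -6.9647 kW
Heat removed = 6.9647 kJ/s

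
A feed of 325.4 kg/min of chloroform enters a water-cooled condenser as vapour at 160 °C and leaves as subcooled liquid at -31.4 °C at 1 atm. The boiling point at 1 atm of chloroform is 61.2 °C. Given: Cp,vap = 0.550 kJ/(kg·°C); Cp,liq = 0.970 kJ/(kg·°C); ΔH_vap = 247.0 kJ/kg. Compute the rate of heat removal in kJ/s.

Q_c = 2120 kJ/s

vapour 160→61.2 °C: -54.34 kJ/kg
condensation at 61.2 °C: -247 kJ/kg
liquid 61.2→-31.4 °C: -89.822 kJ/kg
Δh = -54.34 + -247 + -89.822 = -391.16 kJ/kg
Q = ṁ·Δh = 325.4 kg/min × -391.16 kJ/kg = -127280 kJ/min
|Q| = 2121.4 kW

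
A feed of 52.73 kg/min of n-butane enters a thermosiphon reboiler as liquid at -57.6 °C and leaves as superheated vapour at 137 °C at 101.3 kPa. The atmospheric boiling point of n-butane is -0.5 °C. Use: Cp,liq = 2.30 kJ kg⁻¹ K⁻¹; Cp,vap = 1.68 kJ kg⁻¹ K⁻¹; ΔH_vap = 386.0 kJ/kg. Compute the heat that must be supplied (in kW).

liquid -57.6→-0.5 °C: 131.33 kJ/kg
vaporisation at -0.5 °C: 386 kJ/kg
vapour -0.5→137 °C: 231 kJ/kg
Δh = 131.33 + 386 + 231 = 748.33 kJ/kg
Q = ṁ·Δh = 52.73 kg/min × 748.33 kJ/kg = 39459 kJ/min
|Q| = 657.66 kW

Q = 658 kW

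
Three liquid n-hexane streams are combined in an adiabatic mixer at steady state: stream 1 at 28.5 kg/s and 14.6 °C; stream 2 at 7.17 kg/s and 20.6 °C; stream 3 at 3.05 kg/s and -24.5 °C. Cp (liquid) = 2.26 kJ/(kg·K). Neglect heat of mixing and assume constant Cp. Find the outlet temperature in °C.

Energy balance with Q = 0: Σ ṁᵢCp,ᵢ(T_out − Tᵢ) = 0
T_out = Σ ṁᵢCp,ᵢTᵢ / Σ ṁᵢCp,ᵢ
      = 1105.3 / 87.507 = 12.631 °C

T_out = 12.6 °C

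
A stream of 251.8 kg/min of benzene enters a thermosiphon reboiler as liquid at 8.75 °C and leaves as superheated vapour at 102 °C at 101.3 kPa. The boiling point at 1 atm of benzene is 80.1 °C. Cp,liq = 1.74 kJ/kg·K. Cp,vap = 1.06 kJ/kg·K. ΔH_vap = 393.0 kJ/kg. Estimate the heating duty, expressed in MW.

liquid 8.75→80.1 °C: 124.15 kJ/kg
vaporisation at 80.1 °C: 393 kJ/kg
vapour 80.1→102 °C: 23.214 kJ/kg
Δh = 124.15 + 393 + 23.214 = 540.36 kJ/kg
Q = ṁ·Δh = 251.8 kg/min × 540.36 kJ/kg = 136060 kJ/min
|Q| = 2267.7 kW = 2.2677 MW

Q = 2.27 MW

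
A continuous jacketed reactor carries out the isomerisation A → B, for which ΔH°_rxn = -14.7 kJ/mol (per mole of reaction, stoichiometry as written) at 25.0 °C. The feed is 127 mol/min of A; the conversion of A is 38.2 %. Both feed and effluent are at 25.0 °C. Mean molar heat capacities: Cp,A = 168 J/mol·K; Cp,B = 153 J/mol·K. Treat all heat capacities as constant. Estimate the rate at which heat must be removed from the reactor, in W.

Q_out = 11900 W

Extent of reaction ξ = 0.382 × 127 = 48.514 mol/min
Reaction term: ξ·ΔH°_rxn = 48.514 × -14.7 = -713.16 kJ/min
Q = ΔH = -713.16 kJ/min = -11.886 kW
Heat removed = 11886 W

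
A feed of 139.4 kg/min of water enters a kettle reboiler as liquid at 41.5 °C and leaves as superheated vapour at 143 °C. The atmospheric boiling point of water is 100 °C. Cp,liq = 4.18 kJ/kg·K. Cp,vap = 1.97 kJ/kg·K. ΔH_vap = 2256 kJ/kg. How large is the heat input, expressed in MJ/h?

liquid 41.5→100 °C: 244.53 kJ/kg
vaporisation at 100 °C: 2256 kJ/kg
vapour 100→143 °C: 84.71 kJ/kg
Δh = 244.53 + 2256 + 84.71 = 2585.2 kJ/kg
Q = ṁ·Δh = 139.4 kg/min × 2585.2 kJ/kg = 360380 kJ/min
|Q| = 6006.4 kW = 21623 MJ/h

Q = 21600 MJ/h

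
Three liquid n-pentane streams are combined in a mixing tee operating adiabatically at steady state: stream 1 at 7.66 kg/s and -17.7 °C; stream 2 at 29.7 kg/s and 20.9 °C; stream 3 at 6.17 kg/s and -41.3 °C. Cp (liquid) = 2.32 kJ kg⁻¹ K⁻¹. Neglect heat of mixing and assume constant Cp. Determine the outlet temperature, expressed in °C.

T_out = 5.29 °C

Energy balance with Q = 0: Σ ṁᵢCp,ᵢ(T_out − Tᵢ) = 0
Σ ṁᵢCp,ᵢTᵢ = 7.66×2.32×-17.7 + 29.7×2.32×20.9 + 6.17×2.32×-41.3 = 534.36
Σ ṁᵢCp,ᵢ = 7.66×2.32 + 29.7×2.32 + 6.17×2.32 = 100.99
T_out = 534.36 / 100.99 = 5.2912 °C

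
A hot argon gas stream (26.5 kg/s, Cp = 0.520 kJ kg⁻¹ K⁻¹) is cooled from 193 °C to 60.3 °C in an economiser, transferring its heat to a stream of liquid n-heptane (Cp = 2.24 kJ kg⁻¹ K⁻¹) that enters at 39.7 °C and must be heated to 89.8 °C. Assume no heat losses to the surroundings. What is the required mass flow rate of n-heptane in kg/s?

ṁ_c = 16.3 kg/s

Heat released by hot stream: Q = 26.5 × 0.520 × (193 − 60.3) = 1828.6 kJ/s
Energy balance on cold side (adiabatic exchanger): Q = ṁ_c·Cp_c·(T_c,out − T_c,in)
ṁ_c = 1828.6 / [2.24 × (89.8 − 39.7)] = 16.294 kg/s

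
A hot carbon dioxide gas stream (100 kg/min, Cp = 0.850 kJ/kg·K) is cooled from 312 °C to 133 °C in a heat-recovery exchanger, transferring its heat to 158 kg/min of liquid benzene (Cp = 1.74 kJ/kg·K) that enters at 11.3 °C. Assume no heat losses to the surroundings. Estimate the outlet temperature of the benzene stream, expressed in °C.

Heat released by hot stream: Q = 100 × 0.850 × (312 − 133) = 15215 kJ/min
Energy balance on cold side (adiabatic exchanger): Q = ṁ_c·Cp_c·(T_c,out − T_c,in)
T_c,out = 11.3 + 15215/(158 × 1.74) = 66.643 °C

T_c,out = 66.6 °C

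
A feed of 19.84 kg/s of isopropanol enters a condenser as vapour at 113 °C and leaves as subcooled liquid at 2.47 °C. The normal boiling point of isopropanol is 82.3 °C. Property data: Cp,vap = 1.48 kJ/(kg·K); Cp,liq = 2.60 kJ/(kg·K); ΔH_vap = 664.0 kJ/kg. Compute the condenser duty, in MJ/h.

vapour 113→82.3 °C: -45.436 kJ/kg
condensation at 82.3 °C: -664 kJ/kg
liquid 82.3→2.47 °C: -207.56 kJ/kg
Δh = -45.436 + -664 + -207.56 = -916.99 kJ/kg
Q = ṁ·Δh = 19.84 kg/s × -916.99 kJ/kg = -18193 kJ/s
|Q| = 18193 kW = 65495 MJ/h

Q_c = 65500 MJ/h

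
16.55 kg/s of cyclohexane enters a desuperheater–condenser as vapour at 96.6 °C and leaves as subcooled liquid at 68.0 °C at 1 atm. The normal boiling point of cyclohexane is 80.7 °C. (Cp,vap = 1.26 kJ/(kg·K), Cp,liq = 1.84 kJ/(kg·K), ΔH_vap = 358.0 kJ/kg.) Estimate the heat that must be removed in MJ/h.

vapour 96.6→80.7 °C: -20.034 kJ/kg
condensation at 80.7 °C: -358 kJ/kg
liquid 80.7→68.0 °C: -23.368 kJ/kg
Δh = -20.034 + -358 + -23.368 = -401.4 kJ/kg
Q = ṁ·Δh = 16.55 kg/s × -401.4 kJ/kg = -6643.2 kJ/s
|Q| = 6643.2 kW = 23916 MJ/h

Q_c = 23900 MJ/h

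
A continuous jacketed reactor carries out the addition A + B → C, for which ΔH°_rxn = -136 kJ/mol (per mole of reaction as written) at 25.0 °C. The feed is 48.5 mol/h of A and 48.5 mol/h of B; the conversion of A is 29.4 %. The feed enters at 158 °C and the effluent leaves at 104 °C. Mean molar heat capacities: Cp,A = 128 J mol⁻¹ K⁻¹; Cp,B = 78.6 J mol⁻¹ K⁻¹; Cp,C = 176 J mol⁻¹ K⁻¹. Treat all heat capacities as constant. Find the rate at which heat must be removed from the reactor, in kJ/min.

Q_out = 41.9 kJ/min

Extent of reaction ξ = 0.294 × 48.5 = 14.259 mol/h
Reaction term: ξ·ΔH°_rxn = 14.259 × -136 = -1939.2 kJ/h
Sensible, feed 158→25 °C: -1332.7 kJ/h
Outlet flows (mol/h): A 34.241, B 34.241, C 14.259
Sensible, products 25→104 °C: 757.12 kJ/h
Q = ΔH = -2514.8 kJ/h = -0.69855 kW
Heat removed = 41.913 kJ/min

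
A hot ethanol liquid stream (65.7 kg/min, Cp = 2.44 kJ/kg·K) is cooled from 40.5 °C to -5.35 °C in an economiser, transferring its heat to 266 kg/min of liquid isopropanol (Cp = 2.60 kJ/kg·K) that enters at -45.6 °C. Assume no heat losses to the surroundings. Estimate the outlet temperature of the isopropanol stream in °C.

T_c,out = -35.0 °C

Heat released by hot stream: Q = 65.7 × 2.44 × (40.5 − -5.35) = 7350.1 kJ/min
Energy balance on cold side (adiabatic exchanger): Q = ṁ_c·Cp_c·(T_c,out − T_c,in)
T_c,out = -45.6 + 7350.1/(266 × 2.60) = -34.972 °C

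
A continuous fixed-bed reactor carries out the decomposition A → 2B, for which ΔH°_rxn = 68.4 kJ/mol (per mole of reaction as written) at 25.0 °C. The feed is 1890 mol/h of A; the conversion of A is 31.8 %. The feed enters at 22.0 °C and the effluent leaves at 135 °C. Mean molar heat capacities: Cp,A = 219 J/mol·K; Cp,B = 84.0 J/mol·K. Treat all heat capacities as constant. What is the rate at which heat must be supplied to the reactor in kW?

Q_in = 23.5 kW

Extent of reaction ξ = 0.318 × 1890 = 601.02 mol/h
Reaction term: ξ·ΔH°_rxn = 601.02 × 68.4 = 41110 kJ/h
Sensible, feed 22.0→25 °C: 1241.7 kJ/h
Outlet flows (mol/h): A 1289, B 1202
Sensible, products 25→135 °C: 42158 kJ/h
Q = ΔH = 84510 kJ/h = 23.475 kW
Heat supplied = 23.475 kW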